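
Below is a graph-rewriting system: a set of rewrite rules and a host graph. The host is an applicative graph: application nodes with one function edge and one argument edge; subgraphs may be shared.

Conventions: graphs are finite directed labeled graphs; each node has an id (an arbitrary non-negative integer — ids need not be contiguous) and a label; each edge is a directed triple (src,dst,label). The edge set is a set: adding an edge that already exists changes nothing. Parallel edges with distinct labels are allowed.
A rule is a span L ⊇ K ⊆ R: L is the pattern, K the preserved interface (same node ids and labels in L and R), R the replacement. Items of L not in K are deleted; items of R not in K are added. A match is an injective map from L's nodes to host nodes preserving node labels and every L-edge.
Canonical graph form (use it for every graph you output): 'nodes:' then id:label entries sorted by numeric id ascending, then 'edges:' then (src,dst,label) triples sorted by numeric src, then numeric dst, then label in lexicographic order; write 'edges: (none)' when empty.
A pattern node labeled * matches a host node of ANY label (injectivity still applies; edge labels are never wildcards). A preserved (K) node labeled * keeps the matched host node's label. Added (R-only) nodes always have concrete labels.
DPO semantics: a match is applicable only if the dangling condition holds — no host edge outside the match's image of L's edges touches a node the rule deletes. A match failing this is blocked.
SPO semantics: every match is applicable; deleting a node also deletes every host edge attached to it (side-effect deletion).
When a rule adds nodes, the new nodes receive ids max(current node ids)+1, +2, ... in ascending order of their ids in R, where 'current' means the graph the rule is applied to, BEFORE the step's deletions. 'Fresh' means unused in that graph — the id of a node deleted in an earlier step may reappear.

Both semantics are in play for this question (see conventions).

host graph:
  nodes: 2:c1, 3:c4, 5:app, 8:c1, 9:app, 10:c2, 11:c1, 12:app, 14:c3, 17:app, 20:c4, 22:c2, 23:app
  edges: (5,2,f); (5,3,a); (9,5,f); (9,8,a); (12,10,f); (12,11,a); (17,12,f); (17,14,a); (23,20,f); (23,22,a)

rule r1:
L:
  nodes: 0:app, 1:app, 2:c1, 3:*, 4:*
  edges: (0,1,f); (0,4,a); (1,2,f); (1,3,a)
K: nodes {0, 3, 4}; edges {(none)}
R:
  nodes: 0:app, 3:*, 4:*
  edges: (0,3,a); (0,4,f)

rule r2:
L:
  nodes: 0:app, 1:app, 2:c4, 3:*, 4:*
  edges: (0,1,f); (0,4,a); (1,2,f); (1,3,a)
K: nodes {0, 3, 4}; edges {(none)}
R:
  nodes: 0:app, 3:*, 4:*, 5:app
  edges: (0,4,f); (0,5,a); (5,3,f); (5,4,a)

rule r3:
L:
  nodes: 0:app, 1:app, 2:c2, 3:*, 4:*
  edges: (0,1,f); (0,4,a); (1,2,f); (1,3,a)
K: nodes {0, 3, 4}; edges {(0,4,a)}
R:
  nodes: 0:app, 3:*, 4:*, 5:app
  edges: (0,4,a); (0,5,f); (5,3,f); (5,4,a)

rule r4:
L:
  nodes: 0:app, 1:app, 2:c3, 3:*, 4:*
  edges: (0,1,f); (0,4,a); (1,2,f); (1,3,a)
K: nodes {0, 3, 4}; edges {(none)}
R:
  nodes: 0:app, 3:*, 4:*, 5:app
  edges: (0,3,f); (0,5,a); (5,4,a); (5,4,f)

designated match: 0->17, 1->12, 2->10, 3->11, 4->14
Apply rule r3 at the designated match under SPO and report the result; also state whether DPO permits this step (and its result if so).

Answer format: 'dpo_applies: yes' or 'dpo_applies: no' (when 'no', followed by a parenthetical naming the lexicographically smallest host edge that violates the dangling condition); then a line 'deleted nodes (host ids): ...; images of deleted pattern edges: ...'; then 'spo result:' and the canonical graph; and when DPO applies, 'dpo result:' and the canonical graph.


dpo_applies: yes
deleted nodes (host ids): 10, 12; images of deleted pattern edges: (12,10,f); (12,11,a); (17,12,f)
spo result:
nodes: 2:c1, 3:c4, 5:app, 8:c1, 9:app, 11:c1, 14:c3, 17:app, 20:c4, 22:c2, 23:app, 24:app
edges: (5,2,f); (5,3,a); (9,5,f); (9,8,a); (17,14,a); (17,24,f); (23,20,f); (23,22,a); (24,11,f); (24,14,a)
dpo result:
nodes: 2:c1, 3:c4, 5:app, 8:c1, 9:app, 11:c1, 14:c3, 17:app, 20:c4, 22:c2, 23:app, 24:app
edges: (5,2,f); (5,3,a); (9,5,f); (9,8,a); (17,14,a); (17,24,f); (23,20,f); (23,22,a); (24,11,f); (24,14,a)


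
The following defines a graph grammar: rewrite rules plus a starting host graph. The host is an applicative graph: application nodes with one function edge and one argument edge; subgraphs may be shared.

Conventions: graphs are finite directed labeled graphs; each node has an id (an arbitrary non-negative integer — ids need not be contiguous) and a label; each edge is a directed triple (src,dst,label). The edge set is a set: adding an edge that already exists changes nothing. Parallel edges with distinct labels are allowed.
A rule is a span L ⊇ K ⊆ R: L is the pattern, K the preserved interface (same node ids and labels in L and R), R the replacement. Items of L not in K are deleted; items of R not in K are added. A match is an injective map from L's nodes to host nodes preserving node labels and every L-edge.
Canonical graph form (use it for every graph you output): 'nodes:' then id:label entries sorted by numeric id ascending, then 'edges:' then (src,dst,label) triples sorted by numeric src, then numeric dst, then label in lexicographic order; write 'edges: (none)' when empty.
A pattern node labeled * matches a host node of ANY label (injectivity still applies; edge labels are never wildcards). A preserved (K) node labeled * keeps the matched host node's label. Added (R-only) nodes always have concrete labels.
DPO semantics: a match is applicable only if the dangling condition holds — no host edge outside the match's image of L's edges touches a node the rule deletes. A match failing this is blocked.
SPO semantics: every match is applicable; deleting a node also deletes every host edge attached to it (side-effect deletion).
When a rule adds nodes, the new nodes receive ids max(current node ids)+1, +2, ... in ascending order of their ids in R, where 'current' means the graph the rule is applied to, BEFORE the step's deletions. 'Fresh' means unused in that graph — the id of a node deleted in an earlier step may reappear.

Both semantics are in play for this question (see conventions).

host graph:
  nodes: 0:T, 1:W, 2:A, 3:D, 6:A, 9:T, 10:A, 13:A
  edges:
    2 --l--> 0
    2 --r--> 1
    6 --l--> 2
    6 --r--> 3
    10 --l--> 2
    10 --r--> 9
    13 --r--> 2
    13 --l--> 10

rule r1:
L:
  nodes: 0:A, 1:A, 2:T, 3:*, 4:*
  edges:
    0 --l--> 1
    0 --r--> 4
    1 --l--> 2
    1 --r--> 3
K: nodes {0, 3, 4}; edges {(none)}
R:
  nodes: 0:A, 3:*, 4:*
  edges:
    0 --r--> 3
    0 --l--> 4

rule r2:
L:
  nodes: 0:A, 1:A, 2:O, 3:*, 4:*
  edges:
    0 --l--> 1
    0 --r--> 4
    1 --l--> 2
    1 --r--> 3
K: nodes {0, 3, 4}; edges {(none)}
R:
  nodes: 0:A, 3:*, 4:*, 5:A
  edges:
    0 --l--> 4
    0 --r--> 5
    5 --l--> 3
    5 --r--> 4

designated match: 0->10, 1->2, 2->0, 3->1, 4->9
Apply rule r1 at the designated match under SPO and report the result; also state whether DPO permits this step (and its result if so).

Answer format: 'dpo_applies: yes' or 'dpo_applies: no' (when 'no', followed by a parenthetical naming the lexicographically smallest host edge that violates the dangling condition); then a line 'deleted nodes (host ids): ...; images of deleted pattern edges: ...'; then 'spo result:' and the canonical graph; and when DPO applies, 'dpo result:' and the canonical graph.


dpo_applies: no
(the rule deletes node 2, which keeps host edge (6,2,l) outside the match image — the dangling condition fails, DPO blocks; SPO proceeds and side-deletes such edges)
deleted nodes (host ids): 0, 2; images of deleted pattern edges: (2,0,l); (2,1,r); (10,2,l); (10,9,r)
spo result:
nodes: 1:W, 3:D, 6:A, 9:T, 10:A, 13:A
edges: (6,3,r); (10,1,r); (10,9,l); (13,10,l)


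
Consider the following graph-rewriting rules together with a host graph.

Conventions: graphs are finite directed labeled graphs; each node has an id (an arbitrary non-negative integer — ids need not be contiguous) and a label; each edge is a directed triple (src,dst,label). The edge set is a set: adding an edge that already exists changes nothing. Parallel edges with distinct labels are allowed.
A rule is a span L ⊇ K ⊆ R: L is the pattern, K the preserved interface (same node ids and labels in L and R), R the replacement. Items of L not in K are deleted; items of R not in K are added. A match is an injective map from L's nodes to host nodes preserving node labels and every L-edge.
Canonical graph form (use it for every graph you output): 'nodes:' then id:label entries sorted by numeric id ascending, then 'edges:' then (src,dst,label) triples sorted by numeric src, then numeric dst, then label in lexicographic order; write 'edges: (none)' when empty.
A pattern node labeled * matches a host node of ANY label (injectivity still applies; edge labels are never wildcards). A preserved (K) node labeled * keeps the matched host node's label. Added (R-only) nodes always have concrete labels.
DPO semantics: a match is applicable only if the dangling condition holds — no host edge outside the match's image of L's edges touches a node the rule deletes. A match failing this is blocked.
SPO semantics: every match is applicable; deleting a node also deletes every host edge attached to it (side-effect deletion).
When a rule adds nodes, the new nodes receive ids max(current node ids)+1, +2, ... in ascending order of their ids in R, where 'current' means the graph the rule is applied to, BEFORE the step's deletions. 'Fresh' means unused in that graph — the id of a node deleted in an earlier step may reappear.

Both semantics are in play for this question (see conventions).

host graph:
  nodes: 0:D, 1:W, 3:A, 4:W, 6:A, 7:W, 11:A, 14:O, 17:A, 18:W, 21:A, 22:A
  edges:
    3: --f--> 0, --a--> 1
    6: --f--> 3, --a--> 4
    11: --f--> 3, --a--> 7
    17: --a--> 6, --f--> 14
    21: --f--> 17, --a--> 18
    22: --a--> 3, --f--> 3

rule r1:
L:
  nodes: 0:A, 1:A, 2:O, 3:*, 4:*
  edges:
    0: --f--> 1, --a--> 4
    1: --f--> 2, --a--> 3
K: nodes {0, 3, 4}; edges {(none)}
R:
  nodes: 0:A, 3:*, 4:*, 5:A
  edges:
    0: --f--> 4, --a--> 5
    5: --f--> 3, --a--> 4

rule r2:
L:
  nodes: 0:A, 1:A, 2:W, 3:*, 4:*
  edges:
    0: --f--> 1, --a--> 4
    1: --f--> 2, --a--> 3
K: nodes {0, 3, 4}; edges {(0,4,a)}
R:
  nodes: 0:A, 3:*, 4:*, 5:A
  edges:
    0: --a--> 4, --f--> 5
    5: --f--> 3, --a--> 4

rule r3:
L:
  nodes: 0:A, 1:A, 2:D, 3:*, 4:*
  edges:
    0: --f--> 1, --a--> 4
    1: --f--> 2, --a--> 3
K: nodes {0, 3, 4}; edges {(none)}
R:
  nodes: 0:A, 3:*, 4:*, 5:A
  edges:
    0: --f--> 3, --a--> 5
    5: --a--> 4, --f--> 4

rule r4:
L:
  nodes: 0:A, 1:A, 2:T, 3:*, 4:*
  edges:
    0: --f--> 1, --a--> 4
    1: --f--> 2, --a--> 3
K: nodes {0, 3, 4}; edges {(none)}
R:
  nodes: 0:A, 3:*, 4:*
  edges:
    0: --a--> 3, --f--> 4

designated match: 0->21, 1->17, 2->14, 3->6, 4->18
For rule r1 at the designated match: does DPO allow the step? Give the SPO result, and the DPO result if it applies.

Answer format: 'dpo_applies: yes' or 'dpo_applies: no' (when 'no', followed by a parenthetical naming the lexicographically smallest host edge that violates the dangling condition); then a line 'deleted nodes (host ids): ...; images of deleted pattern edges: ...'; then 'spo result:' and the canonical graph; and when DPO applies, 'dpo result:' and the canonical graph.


dpo_applies: yes
deleted nodes (host ids): 14, 17; images of deleted pattern edges: (17,6,a); (17,14,f); (21,17,f); (21,18,a)
spo result:
nodes: 0:D, 1:W, 3:A, 4:W, 6:A, 7:W, 11:A, 18:W, 21:A, 22:A, 23:A
edges: (3,0,f); (3,1,a); (6,3,f); (6,4,a); (11,3,f); (11,7,a); (21,18,f); (21,23,a); (22,3,a); (22,3,f); (23,6,f); (23,18,a)
dpo result:
nodes: 0:D, 1:W, 3:A, 4:W, 6:A, 7:W, 11:A, 18:W, 21:A, 22:A, 23:A
edges: (3,0,f); (3,1,a); (6,3,f); (6,4,a); (11,3,f); (11,7,a); (21,18,f); (21,23,a); (22,3,a); (22,3,f); (23,6,f); (23,18,a)


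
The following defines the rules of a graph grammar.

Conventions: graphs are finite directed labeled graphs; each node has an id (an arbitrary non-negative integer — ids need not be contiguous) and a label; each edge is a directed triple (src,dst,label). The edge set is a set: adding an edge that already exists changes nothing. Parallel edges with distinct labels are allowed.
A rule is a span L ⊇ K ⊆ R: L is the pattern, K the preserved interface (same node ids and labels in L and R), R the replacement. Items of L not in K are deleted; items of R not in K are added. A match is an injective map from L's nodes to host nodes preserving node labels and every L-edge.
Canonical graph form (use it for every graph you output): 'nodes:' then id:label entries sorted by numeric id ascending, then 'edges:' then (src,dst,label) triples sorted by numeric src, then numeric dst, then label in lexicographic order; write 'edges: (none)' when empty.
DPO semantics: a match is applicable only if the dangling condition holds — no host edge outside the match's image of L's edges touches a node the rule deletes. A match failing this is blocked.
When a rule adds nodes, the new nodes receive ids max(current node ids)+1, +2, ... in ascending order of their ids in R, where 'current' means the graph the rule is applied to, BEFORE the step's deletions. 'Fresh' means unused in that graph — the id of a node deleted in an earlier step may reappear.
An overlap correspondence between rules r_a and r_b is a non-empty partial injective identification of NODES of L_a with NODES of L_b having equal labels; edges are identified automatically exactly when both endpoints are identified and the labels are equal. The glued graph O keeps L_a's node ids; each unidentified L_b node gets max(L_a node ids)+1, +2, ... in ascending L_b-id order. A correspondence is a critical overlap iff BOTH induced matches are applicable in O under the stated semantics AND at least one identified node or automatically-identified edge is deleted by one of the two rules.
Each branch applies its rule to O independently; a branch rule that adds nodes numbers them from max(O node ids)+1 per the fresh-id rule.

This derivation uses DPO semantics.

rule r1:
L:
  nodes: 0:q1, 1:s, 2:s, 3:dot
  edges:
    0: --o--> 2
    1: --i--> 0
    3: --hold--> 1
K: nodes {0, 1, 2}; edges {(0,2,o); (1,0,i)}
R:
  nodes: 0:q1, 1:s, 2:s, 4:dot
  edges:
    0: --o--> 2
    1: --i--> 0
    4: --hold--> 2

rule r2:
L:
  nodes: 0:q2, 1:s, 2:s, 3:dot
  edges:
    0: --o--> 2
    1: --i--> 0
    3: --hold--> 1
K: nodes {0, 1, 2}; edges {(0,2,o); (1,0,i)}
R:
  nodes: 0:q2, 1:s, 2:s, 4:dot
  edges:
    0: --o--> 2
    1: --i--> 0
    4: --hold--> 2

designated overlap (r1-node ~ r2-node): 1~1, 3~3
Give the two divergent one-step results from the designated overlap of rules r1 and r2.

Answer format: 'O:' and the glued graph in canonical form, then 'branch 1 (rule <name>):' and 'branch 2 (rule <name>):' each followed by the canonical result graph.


O:
nodes: 0:q1, 1:s, 2:s, 3:dot, 4:q2, 5:s
edges: (0,2,o); (1,0,i); (1,4,i); (3,1,hold); (4,5,o)
branch 1 (rule r1):
nodes: 0:q1, 1:s, 2:s, 4:q2, 5:s, 6:dot
edges: (0,2,o); (1,0,i); (1,4,i); (4,5,o); (6,2,hold)
branch 2 (rule r2):
nodes: 0:q1, 1:s, 2:s, 4:q2, 5:s, 6:dot
edges: (0,2,o); (1,0,i); (1,4,i); (4,5,o); (6,5,hold)


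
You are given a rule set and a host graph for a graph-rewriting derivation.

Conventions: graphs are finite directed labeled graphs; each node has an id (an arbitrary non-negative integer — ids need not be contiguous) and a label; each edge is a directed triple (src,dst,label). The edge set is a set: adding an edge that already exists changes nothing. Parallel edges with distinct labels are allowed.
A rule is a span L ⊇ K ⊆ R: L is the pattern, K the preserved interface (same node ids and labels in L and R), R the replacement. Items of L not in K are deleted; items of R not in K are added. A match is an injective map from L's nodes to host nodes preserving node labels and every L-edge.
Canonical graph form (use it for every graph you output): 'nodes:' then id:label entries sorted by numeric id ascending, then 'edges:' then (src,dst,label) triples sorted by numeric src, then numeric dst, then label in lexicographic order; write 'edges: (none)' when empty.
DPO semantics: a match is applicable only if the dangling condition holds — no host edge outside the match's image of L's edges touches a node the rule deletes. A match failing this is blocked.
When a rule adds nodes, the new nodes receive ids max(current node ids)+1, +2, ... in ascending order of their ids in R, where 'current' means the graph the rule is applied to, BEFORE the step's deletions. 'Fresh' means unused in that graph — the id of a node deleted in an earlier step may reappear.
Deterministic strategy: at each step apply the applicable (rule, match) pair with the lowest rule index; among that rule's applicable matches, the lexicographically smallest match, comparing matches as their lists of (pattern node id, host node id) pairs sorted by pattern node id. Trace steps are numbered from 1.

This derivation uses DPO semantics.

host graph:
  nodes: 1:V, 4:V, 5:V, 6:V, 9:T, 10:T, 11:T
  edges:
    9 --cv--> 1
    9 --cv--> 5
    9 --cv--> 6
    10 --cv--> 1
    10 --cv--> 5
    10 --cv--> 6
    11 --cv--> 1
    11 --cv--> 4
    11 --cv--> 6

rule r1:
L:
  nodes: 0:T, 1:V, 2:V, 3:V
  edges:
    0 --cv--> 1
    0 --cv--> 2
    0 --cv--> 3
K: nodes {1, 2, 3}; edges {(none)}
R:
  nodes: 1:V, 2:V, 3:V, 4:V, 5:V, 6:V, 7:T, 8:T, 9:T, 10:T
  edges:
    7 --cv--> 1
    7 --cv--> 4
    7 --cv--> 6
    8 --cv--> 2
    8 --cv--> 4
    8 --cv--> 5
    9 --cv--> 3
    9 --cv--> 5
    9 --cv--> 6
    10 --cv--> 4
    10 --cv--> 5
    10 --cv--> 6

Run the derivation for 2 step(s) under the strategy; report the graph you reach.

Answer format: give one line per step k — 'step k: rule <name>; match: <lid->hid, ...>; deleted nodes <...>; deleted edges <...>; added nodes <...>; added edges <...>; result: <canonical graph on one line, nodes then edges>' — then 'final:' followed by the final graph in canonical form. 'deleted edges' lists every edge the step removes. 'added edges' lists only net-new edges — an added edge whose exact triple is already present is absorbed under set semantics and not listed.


step 1: rule r1; match: 0->9, 1->1, 2->5, 3->6; deleted nodes 9; deleted edges (9,1,cv); (9,5,cv); (9,6,cv); added nodes 12, 13, 14, 15, 16, 17, 18; added edges (15,1,cv); (15,12,cv); (15,14,cv); (16,5,cv); (16,12,cv); (16,13,cv); (17,6,cv); (17,13,cv); (17,14,cv); (18,12,cv); (18,13,cv); (18,14,cv); result: nodes: 1:V, 4:V, 5:V, 6:V, 10:T, 11:T, 12:V, 13:V, 14:V, 15:T, 16:T, 17:T, 18:T edges: (10,1,cv); (10,5,cv); (10,6,cv); (11,1,cv); (11,4,cv); (11,6,cv); (15,1,cv); (15,12,cv); (15,14,cv); (16,5,cv); (16,12,cv); (16,13,cv); (17,6,cv); (17,13,cv); (17,14,cv); (18,12,cv); (18,13,cv); (18,14,cv)
step 2: rule r1; match: 0->10, 1->1, 2->5, 3->6; deleted nodes 10; deleted edges (10,1,cv); (10,5,cv); (10,6,cv); added nodes 19, 20, 21, 22, 23, 24, 25; added edges (22,1,cv); (22,19,cv); (22,21,cv); (23,5,cv); (23,19,cv); (23,20,cv); (24,6,cv); (24,20,cv); (24,21,cv); (25,19,cv); (25,20,cv); (25,21,cv); result: nodes: 1:V, 4:V, 5:V, 6:V, 11:T, 12:V, 13:V, 14:V, 15:T, 16:T, 17:T, 18:T, 19:V, 20:V, 21:V, 22:T, 23:T, 24:T, 25:T edges: (11,1,cv); (11,4,cv); (11,6,cv); (15,1,cv); (15,12,cv); (15,14,cv); (16,5,cv); (16,12,cv); (16,13,cv); (17,6,cv); (17,13,cv); (17,14,cv); (18,12,cv); (18,13,cv); (18,14,cv); (22,1,cv); (22,19,cv); (22,21,cv); (23,5,cv); (23,19,cv); (23,20,cv); (24,6,cv); (24,20,cv); (24,21,cv); (25,19,cv); (25,20,cv); (25,21,cv)
final:
nodes: 1:V, 4:V, 5:V, 6:V, 11:T, 12:V, 13:V, 14:V, 15:T, 16:T, 17:T, 18:T, 19:V, 20:V, 21:V, 22:T, 23:T, 24:T, 25:T
edges: (11,1,cv); (11,4,cv); (11,6,cv); (15,1,cv); (15,12,cv); (15,14,cv); (16,5,cv); (16,12,cv); (16,13,cv); (17,6,cv); (17,13,cv); (17,14,cv); (18,12,cv); (18,13,cv); (18,14,cv); (22,1,cv); (22,19,cv); (22,21,cv); (23,5,cv); (23,19,cv); (23,20,cv); (24,6,cv); (24,20,cv); (24,21,cv); (25,19,cv); (25,20,cv); (25,21,cv)


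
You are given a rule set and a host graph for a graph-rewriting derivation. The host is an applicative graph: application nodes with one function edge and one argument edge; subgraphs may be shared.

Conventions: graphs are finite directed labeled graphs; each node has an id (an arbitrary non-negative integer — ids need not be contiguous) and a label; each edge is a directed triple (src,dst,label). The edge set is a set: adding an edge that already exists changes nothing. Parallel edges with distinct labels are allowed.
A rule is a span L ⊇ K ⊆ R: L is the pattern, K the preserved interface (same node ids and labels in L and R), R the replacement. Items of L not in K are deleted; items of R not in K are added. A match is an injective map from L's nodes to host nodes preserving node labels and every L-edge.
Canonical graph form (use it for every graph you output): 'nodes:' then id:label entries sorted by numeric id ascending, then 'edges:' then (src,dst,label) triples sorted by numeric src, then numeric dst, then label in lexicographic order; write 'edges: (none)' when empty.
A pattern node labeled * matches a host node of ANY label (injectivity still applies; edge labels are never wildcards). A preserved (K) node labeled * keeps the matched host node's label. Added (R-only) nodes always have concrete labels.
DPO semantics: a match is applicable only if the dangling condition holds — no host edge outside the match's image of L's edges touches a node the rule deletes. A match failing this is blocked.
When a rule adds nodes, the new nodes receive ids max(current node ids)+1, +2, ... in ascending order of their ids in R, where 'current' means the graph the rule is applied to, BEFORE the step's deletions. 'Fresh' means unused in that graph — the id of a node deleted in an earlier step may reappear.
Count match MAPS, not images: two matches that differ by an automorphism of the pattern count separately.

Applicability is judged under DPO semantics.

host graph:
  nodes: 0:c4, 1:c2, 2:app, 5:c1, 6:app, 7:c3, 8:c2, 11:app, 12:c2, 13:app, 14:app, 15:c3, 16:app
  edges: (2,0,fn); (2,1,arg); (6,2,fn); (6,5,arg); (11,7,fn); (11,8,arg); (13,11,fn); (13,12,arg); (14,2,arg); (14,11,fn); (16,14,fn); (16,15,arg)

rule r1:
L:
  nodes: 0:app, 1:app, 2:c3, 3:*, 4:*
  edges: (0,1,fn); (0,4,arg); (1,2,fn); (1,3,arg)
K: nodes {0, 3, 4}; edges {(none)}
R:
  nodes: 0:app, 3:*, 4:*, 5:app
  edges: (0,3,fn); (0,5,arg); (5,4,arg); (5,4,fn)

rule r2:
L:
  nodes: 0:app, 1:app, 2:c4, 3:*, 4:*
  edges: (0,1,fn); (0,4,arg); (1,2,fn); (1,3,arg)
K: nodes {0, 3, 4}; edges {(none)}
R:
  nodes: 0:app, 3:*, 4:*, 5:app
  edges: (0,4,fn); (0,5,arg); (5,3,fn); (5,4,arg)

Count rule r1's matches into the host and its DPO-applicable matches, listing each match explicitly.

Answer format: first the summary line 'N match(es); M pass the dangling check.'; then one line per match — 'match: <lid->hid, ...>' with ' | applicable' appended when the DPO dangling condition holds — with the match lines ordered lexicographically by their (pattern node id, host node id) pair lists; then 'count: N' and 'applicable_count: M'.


2 match(es); 0 pass the dangling check.
match: 0->13, 1->11, 2->7, 3->8, 4->12
match: 0->14, 1->11, 2->7, 3->8, 4->2
count: 2
applicable_count: 0


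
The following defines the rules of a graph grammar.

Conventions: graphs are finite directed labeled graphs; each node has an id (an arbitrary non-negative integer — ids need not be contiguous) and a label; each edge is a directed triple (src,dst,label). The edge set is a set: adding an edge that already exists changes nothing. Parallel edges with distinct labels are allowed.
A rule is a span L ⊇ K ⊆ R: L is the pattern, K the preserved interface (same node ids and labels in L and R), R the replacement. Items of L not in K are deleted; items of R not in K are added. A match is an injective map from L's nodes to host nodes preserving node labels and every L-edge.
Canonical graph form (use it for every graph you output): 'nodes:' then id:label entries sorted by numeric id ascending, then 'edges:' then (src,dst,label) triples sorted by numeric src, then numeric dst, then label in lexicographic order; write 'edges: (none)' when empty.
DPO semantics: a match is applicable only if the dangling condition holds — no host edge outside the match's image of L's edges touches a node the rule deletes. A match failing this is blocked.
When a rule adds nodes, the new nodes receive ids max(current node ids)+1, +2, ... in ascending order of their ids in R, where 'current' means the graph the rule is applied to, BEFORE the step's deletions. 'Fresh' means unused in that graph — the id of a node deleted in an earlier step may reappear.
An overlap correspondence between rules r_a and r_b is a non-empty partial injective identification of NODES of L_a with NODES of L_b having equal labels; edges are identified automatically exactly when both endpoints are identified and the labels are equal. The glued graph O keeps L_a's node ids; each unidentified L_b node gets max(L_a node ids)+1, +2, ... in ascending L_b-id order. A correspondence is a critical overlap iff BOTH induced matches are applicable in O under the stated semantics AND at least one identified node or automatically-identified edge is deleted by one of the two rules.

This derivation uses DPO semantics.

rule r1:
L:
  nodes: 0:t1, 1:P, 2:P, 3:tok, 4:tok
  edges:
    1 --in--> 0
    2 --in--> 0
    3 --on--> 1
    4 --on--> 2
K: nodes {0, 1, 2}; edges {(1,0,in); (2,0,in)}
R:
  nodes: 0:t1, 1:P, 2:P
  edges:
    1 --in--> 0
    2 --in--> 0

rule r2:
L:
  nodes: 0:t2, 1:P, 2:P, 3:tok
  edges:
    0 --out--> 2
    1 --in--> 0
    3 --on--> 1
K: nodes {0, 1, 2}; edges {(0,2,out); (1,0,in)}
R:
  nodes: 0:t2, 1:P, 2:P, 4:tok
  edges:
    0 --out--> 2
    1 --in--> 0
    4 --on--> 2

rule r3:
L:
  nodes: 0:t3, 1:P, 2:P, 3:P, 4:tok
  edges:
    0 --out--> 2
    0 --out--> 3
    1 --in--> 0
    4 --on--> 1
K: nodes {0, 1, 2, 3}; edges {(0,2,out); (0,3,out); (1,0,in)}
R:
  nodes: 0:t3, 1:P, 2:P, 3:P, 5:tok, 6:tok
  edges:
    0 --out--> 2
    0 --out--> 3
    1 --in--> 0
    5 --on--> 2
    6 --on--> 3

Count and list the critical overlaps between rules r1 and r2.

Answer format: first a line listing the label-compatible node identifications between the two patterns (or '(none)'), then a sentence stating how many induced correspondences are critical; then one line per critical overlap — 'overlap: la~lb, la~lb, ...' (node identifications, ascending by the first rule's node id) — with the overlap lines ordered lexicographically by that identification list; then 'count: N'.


label-compatible node identifications between L(r1) and L(r2): 1~1, 1~2, 2~1, 2~2, 3~3, 4~3
4 of the induced correspondences are critical overlaps of r1 and r2.
overlap: 1~1, 2~2, 3~3
overlap: 1~1, 3~3
overlap: 1~2, 2~1, 4~3
overlap: 2~1, 4~3
count: 4


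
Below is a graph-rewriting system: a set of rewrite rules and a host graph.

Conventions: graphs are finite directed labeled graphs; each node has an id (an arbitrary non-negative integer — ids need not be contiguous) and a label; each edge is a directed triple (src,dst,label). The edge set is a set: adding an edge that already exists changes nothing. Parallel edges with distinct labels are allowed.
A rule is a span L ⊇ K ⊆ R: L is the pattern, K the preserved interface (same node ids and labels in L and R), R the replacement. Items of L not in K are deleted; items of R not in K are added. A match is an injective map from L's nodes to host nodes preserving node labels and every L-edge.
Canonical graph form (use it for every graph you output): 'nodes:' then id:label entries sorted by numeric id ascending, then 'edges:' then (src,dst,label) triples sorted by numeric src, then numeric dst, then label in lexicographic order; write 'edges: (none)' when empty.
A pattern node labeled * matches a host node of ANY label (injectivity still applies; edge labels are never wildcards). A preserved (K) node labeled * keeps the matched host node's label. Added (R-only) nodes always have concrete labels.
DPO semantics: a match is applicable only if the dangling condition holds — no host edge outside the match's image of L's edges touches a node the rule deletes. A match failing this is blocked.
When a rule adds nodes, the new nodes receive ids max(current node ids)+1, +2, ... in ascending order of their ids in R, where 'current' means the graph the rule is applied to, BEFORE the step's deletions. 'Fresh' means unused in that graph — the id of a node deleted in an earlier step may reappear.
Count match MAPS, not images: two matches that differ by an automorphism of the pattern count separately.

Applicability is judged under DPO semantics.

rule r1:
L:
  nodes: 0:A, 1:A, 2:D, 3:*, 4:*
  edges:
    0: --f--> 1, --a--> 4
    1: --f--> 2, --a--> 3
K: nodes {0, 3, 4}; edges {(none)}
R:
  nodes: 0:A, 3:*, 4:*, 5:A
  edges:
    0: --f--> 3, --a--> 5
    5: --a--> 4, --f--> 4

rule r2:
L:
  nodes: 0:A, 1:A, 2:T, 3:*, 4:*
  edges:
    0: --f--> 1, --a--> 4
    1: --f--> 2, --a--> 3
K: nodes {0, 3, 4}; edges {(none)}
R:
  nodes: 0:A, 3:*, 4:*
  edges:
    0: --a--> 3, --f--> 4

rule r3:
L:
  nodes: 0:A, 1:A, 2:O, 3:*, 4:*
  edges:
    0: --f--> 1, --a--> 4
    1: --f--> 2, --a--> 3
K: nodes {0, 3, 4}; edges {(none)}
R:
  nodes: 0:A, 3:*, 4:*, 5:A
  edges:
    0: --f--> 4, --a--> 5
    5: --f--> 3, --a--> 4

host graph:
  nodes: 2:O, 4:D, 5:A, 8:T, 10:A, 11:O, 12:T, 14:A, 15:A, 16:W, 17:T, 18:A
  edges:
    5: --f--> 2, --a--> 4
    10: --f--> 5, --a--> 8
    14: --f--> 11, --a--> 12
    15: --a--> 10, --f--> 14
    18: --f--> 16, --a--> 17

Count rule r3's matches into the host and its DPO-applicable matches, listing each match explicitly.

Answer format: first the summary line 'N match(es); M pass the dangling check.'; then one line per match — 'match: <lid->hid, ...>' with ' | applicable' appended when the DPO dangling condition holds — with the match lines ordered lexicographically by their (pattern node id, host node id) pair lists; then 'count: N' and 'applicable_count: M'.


2 match(es); 2 pass the dangling check.
match: 0->10, 1->5, 2->2, 3->4, 4->8 | applicable
match: 0->15, 1->14, 2->11, 3->12, 4->10 | applicable
count: 2
applicable_count: 2


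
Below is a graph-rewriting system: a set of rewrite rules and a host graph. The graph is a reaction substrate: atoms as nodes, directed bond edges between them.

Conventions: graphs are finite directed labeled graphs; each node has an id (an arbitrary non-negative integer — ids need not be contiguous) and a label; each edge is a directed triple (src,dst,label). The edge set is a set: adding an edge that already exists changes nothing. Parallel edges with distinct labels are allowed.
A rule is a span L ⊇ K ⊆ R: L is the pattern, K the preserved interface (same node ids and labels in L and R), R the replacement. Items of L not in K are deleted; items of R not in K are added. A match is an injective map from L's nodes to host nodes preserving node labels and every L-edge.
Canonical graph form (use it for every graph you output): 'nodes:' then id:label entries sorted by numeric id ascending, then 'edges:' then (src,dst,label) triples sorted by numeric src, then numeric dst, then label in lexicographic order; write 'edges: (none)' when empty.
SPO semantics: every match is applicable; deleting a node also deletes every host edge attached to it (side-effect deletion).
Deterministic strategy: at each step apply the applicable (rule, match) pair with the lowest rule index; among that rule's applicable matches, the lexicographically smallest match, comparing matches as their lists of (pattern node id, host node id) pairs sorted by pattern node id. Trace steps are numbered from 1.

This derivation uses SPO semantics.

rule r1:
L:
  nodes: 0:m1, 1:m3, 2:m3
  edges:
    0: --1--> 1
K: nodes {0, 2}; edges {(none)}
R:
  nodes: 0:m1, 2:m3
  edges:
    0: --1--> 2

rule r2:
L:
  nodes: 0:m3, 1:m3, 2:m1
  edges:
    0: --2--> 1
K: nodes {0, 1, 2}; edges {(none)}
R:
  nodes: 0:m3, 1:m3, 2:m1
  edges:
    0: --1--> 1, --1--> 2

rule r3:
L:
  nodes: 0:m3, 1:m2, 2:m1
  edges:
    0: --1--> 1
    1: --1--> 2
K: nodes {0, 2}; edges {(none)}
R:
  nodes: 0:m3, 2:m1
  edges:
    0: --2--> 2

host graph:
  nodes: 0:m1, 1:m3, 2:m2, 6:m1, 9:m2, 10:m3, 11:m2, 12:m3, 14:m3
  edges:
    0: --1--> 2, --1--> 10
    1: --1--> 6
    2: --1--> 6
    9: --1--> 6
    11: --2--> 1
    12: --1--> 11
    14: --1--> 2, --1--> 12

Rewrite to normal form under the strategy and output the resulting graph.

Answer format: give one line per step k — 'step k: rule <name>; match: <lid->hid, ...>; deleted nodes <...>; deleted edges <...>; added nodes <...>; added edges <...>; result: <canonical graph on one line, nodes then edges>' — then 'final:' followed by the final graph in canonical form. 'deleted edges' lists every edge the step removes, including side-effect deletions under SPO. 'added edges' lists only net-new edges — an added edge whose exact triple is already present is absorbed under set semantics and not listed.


step 1: rule r1; match: 0->0, 1->10, 2->1; deleted nodes 10; deleted edges (0,10,1); added nodes (none); added edges (0,1,1); result: nodes: 0:m1, 1:m3, 2:m2, 6:m1, 9:m2, 11:m2, 12:m3, 14:m3 edges: (0,1,1); (0,2,1); (1,6,1); (2,6,1); (9,6,1); (11,1,2); (12,11,1); (14,2,1); (14,12,1)
step 2: rule r1; match: 0->0, 1->1, 2->12; deleted nodes 1; deleted edges (0,1,1); (1,6,1); (11,1,2); added nodes (none); added edges (0,12,1); result: nodes: 0:m1, 2:m2, 6:m1, 9:m2, 11:m2, 12:m3, 14:m3 edges: (0,2,1); (0,12,1); (2,6,1); (9,6,1); (12,11,1); (14,2,1); (14,12,1)
step 3: rule r1; match: 0->0, 1->12, 2->14; deleted nodes 12; deleted edges (0,12,1); (12,11,1); (14,12,1); added nodes (none); added edges (0,14,1); result: nodes: 0:m1, 2:m2, 6:m1, 9:m2, 11:m2, 14:m3 edges: (0,2,1); (0,14,1); (2,6,1); (9,6,1); (14,2,1)
step 4: rule r3; match: 0->14, 1->2, 2->6; deleted nodes 2; deleted edges (0,2,1); (2,6,1); (14,2,1); added nodes (none); added edges (14,6,2); result: nodes: 0:m1, 6:m1, 9:m2, 11:m2, 14:m3 edges: (0,14,1); (9,6,1); (14,6,2)
final:
nodes: 0:m1, 6:m1, 9:m2, 11:m2, 14:m3
edges: (0,14,1); (9,6,1); (14,6,2)


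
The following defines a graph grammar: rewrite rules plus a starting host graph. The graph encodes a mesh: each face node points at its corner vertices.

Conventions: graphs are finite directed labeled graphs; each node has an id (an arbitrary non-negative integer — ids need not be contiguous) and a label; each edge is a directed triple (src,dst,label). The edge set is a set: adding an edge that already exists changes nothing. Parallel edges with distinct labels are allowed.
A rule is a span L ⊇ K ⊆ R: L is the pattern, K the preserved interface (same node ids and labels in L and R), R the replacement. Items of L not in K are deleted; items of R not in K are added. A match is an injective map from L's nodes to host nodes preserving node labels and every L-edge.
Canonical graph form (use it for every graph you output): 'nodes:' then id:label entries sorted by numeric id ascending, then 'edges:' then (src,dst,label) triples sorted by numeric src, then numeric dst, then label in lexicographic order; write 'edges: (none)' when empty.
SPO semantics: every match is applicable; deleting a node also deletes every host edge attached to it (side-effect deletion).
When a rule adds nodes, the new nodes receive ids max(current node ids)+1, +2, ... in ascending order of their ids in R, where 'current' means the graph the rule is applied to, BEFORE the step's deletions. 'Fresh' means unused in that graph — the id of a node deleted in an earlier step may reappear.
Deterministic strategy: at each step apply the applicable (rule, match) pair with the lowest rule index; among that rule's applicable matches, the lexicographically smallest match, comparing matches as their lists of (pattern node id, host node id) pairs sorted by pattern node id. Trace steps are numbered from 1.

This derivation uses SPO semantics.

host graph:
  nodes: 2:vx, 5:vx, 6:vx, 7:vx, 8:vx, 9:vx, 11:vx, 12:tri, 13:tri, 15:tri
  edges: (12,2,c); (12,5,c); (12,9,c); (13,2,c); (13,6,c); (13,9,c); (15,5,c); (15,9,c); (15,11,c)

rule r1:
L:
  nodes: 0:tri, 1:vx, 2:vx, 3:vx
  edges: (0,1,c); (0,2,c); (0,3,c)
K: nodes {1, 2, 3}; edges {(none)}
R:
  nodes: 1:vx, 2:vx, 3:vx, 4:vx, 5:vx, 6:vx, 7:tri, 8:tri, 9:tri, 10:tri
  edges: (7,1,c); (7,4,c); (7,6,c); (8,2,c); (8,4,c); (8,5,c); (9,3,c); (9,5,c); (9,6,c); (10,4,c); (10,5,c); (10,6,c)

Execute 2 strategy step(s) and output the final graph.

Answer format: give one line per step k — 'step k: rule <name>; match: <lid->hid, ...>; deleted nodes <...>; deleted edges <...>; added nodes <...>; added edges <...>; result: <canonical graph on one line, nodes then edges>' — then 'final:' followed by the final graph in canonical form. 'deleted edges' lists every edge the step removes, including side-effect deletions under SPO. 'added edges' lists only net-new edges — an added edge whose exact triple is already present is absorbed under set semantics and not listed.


step 1: rule r1; match: 0->12, 1->2, 2->5, 3->9; deleted nodes 12; deleted edges (12,2,c); (12,5,c); (12,9,c); added nodes 16, 17, 18, 19, 20, 21, 22; added edges (19,2,c); (19,16,c); (19,18,c); (20,5,c); (20,16,c); (20,17,c); (21,9,c); (21,17,c); (21,18,c); (22,16,c); (22,17,c); (22,18,c); result: nodes: 2:vx, 5:vx, 6:vx, 7:vx, 8:vx, 9:vx, 11:vx, 13:tri, 15:tri, 16:vx, 17:vx, 18:vx, 19:tri, 20:tri, 21:tri, 22:tri edges: (13,2,c); (13,6,c); (13,9,c); (15,5,c); (15,9,c); (15,11,c); (19,2,c); (19,16,c); (19,18,c); (20,5,c); (20,16,c); (20,17,c); (21,9,c); (21,17,c); (21,18,c); (22,16,c); (22,17,c); (22,18,c)
step 2: rule r1; match: 0->13, 1->2, 2->6, 3->9; deleted nodes 13; deleted edges (13,2,c); (13,6,c); (13,9,c); added nodes 23, 24, 25, 26, 27, 28, 29; added edges (26,2,c); (26,23,c); (26,25,c); (27,6,c); (27,23,c); (27,24,c); (28,9,c); (28,24,c); (28,25,c); (29,23,c); (29,24,c); (29,25,c); result: nodes: 2:vx, 5:vx, 6:vx, 7:vx, 8:vx, 9:vx, 11:vx, 15:tri, 16:vx, 17:vx, 18:vx, 19:tri, 20:tri, 21:tri, 22:tri, 23:vx, 24:vx, 25:vx, 26:tri, 27:tri, 28:tri, 29:tri edges: (15,5,c); (15,9,c); (15,11,c); (19,2,c); (19,16,c); (19,18,c); (20,5,c); (20,16,c); (20,17,c); (21,9,c); (21,17,c); (21,18,c); (22,16,c); (22,17,c); (22,18,c); (26,2,c); (26,23,c); (26,25,c); (27,6,c); (27,23,c); (27,24,c); (28,9,c); (28,24,c); (28,25,c); (29,23,c); (29,24,c); (29,25,c)
final:
nodes: 2:vx, 5:vx, 6:vx, 7:vx, 8:vx, 9:vx, 11:vx, 15:tri, 16:vx, 17:vx, 18:vx, 19:tri, 20:tri, 21:tri, 22:tri, 23:vx, 24:vx, 25:vx, 26:tri, 27:tri, 28:tri, 29:tri
edges: (15,5,c); (15,9,c); (15,11,c); (19,2,c); (19,16,c); (19,18,c); (20,5,c); (20,16,c); (20,17,c); (21,9,c); (21,17,c); (21,18,c); (22,16,c); (22,17,c); (22,18,c); (26,2,c); (26,23,c); (26,25,c); (27,6,c); (27,23,c); (27,24,c); (28,9,c); (28,24,c); (28,25,c); (29,23,c); (29,24,c); (29,25,c)


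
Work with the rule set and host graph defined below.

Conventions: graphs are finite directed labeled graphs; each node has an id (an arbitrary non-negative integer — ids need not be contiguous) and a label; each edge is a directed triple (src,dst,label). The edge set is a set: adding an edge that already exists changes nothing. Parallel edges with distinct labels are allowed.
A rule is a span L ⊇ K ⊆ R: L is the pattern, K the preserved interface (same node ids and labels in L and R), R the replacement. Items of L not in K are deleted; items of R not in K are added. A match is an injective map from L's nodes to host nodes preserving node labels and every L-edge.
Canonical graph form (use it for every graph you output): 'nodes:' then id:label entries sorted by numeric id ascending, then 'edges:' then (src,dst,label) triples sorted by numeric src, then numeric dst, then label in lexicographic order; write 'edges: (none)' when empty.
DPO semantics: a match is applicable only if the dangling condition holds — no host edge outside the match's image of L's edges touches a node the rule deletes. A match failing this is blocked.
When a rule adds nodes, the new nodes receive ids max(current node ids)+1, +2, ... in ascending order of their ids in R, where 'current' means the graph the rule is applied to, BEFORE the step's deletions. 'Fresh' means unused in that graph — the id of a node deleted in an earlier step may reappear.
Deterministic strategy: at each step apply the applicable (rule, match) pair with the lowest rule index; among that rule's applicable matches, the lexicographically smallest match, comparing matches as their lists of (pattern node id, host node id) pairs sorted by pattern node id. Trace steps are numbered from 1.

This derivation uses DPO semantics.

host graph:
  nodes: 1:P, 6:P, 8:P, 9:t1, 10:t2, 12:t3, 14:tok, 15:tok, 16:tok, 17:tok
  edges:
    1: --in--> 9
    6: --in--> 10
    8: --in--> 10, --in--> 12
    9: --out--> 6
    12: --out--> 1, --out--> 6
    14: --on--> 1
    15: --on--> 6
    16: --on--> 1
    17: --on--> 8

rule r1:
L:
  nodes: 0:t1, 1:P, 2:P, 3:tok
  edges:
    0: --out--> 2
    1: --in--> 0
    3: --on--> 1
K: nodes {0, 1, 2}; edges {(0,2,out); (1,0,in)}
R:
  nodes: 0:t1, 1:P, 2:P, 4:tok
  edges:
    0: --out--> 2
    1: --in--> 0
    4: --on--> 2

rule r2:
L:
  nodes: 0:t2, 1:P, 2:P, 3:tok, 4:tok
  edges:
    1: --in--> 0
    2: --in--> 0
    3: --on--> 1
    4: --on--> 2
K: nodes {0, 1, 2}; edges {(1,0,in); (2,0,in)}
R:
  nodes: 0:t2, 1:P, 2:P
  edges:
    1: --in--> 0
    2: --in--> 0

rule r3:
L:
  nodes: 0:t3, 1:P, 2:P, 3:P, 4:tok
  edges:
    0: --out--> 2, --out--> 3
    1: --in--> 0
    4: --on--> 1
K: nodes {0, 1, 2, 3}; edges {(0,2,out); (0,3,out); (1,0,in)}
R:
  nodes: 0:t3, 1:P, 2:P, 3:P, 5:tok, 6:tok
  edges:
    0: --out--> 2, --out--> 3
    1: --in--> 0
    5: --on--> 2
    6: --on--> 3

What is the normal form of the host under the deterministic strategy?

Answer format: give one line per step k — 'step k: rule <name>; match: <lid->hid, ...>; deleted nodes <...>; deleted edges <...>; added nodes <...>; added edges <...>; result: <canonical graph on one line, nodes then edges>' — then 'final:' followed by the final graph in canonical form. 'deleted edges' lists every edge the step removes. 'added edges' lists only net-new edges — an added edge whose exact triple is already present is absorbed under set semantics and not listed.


step 1: rule r1; match: 0->9, 1->1, 2->6, 3->14; deleted nodes 14; deleted edges (14,1,on); added nodes 18; added edges (18,6,on); result: nodes: 1:P, 6:P, 8:P, 9:t1, 10:t2, 12:t3, 15:tok, 16:tok, 17:tok, 18:tok edges: (1,9,in); (6,10,in); (8,10,in); (8,12,in); (9,6,out); (12,1,out); (12,6,out); (15,6,on); (16,1,on); (17,8,on); (18,6,on)
step 2: rule r1; match: 0->9, 1->1, 2->6, 3->16; deleted nodes 16; deleted edges (16,1,on); added nodes 19; added edges (19,6,on); result: nodes: 1:P, 6:P, 8:P, 9:t1, 10:t2, 12:t3, 15:tok, 17:tok, 18:tok, 19:tok edges: (1,9,in); (6,10,in); (8,10,in); (8,12,in); (9,6,out); (12,1,out); (12,6,out); (15,6,on); (17,8,on); (18,6,on); (19,6,on)
step 3: rule r2; match: 0->10, 1->6, 2->8, 3->15, 4->17; deleted nodes 15, 17; deleted edges (15,6,on); (17,8,on); added nodes (none); added edges (none); result: nodes: 1:P, 6:P, 8:P, 9:t1, 10:t2, 12:t3, 18:tok, 19:tok edges: (1,9,in); (6,10,in); (8,10,in); (8,12,in); (9,6,out); (12,1,out); (12,6,out); (18,6,on); (19,6,on)
final:
nodes: 1:P, 6:P, 8:P, 9:t1, 10:t2, 12:t3, 18:tok, 19:tok
edges: (1,9,in); (6,10,in); (8,10,in); (8,12,in); (9,6,out); (12,1,out); (12,6,out); (18,6,on); (19,6,on)
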